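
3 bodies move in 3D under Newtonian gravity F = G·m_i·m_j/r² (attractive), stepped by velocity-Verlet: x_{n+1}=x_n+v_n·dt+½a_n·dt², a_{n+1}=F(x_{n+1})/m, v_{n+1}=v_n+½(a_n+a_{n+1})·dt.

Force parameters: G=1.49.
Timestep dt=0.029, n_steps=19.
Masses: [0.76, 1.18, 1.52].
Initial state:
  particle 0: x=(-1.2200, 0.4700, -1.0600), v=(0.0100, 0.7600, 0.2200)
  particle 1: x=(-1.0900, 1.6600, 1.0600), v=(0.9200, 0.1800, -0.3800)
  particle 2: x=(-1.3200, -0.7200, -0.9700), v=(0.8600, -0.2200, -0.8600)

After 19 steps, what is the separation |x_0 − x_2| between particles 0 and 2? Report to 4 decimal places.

step 0: x0=(-1.2200, 0.4700, -1.0600) x1=(-1.0900, 1.6600, 1.0600) x2=(-1.3200, -0.7200, -0.9700)
step 1: x0=(-1.2198, 0.4914, -1.0535) x1=(-1.0633, 1.6651, 1.0488) x2=(-1.2950, -0.7260, -0.9949)
step 2: x0=(-1.2196, 0.5117, -1.0466) x1=(-1.0367, 1.6700, 1.0374) x2=(-1.2700, -0.7312, -1.0198)
step 3: x0=(-1.2194, 0.5309, -1.0396) x1=(-1.0101, 1.6746, 1.0257) x2=(-1.2449, -0.7358, -1.0445)
step 4: x0=(-1.2193, 0.5490, -1.0323) x1=(-0.9835, 1.6791, 1.0138) x2=(-1.2199, -0.7396, -1.0692)
step 5: x0=(-1.2191, 0.5662, -1.0248) x1=(-0.9569, 1.6833, 1.0016) x2=(-1.1948, -0.7427, -1.0938)
step 6: x0=(-1.2189, 0.5823, -1.0171) x1=(-0.9304, 1.6873, 0.9891) x2=(-1.1697, -0.7452, -1.1182)
step 7: x0=(-1.2186, 0.5975, -1.0093) x1=(-0.9039, 1.6910, 0.9763) x2=(-1.1446, -0.7470, -1.1425)
step 8: x0=(-1.2182, 0.6118, -1.0013) x1=(-0.8775, 1.6946, 0.9632) x2=(-1.1195, -0.7482, -1.1667)
step 9: x0=(-1.2177, 0.6252, -0.9932) x1=(-0.8511, 1.6979, 0.9499) x2=(-1.0945, -0.7488, -1.1907)
step 10: x0=(-1.2170, 0.6378, -0.9850) x1=(-0.8247, 1.7010, 0.9363) x2=(-1.0695, -0.7488, -1.2145)
step 11: x0=(-1.2162, 0.6497, -0.9766) x1=(-0.7984, 1.7039, 0.9224) x2=(-1.0445, -0.7483, -1.2382)
step 12: x0=(-1.2153, 0.6607, -0.9682) x1=(-0.7721, 1.7065, 0.9082) x2=(-1.0196, -0.7472, -1.2617)
step 13: x0=(-1.2141, 0.6710, -0.9597) x1=(-0.7459, 1.7089, 0.8938) x2=(-0.9947, -0.7455, -1.2850)
step 14: x0=(-1.2128, 0.6807, -0.9512) x1=(-0.7197, 1.7111, 0.8790) x2=(-0.9699, -0.7433, -1.3082)
step 15: x0=(-1.2112, 0.6896, -0.9425) x1=(-0.6936, 1.7131, 0.8640) x2=(-0.9451, -0.7406, -1.3311)
step 16: x0=(-1.2094, 0.6979, -0.9339) x1=(-0.6676, 1.7148, 0.8486) x2=(-0.9205, -0.7374, -1.3539)
step 17: x0=(-1.2074, 0.7056, -0.9251) x1=(-0.6416, 1.7163, 0.8330) x2=(-0.8958, -0.7337, -1.3764)
step 18: x0=(-1.2051, 0.7127, -0.9164) x1=(-0.6157, 1.7176, 0.8171) x2=(-0.8713, -0.7296, -1.3987)
step 19: x0=(-1.2026, 0.7193, -0.9075) x1=(-0.5899, 1.7186, 0.8009) x2=(-0.8468, -0.7250, -1.4208)

1.5735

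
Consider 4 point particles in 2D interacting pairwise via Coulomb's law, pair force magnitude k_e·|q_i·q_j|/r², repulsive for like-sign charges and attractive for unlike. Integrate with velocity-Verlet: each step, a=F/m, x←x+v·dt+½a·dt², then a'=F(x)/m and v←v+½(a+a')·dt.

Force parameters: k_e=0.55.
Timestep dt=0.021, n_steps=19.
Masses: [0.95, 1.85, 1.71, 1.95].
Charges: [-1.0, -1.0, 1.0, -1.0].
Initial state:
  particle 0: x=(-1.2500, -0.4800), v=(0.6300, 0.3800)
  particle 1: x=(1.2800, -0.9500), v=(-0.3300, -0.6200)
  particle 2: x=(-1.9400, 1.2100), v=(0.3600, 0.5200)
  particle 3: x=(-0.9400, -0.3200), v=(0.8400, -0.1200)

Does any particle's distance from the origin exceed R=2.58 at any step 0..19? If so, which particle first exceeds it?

step 0: x0=(-1.2500, -0.4800) x1=(1.2800, -0.9500) x2=(-1.9400, 1.2100) x3=(-0.9400, -0.3200)
step 1: x0=(-1.2377, -0.4725) x1=(1.2731, -0.9630) x2=(-1.9324, 1.2209) x3=(-0.9219, -0.3223)
step 2: x0=(-1.2274, -0.4657) x1=(1.2662, -0.9761) x2=(-1.9248, 1.2317) x3=(-0.9030, -0.3241)
step 3: x0=(-1.2190, -0.4598) x1=(1.2594, -0.9891) x2=(-1.9171, 1.2424) x3=(-0.8832, -0.3254)
step 4: x0=(-1.2125, -0.4544) x1=(1.2526, -1.0021) x2=(-1.9094, 1.2530) x3=(-0.8625, -0.3264)
step 5: x0=(-1.2078, -0.4496) x1=(1.2458, -1.0152) x2=(-1.9016, 1.2636) x3=(-0.8411, -0.3270)
step 6: x0=(-1.2048, -0.4453) x1=(1.2391, -1.0282) x2=(-1.8938, 1.2741) x3=(-0.8189, -0.3273)
step 7: x0=(-1.2034, -0.4414) x1=(1.2324, -1.0413) x2=(-1.8860, 1.2845) x3=(-0.7960, -0.3274)
step 8: x0=(-1.2034, -0.4377) x1=(1.2258, -1.0544) x2=(-1.8781, 1.2949) x3=(-0.7725, -0.3272)
step 9: x0=(-1.2047, -0.4344) x1=(1.2192, -1.0675) x2=(-1.8701, 1.3051) x3=(-0.7484, -0.3269)
step 10: x0=(-1.2072, -0.4312) x1=(1.2126, -1.0806) x2=(-1.8621, 1.3153) x3=(-0.7238, -0.3264)
step 11: x0=(-1.2107, -0.4281) x1=(1.2061, -1.0937) x2=(-1.8541, 1.3254) x3=(-0.6988, -0.3257)
step 12: x0=(-1.2153, -0.4251) x1=(1.1996, -1.1068) x2=(-1.8460, 1.3355) x3=(-0.6733, -0.3249)
step 13: x0=(-1.2208, -0.4222) x1=(1.1932, -1.1199) x2=(-1.8379, 1.3455) x3=(-0.6475, -0.3240)
step 14: x0=(-1.2270, -0.4194) x1=(1.1868, -1.1331) x2=(-1.8298, 1.3554) x3=(-0.6214, -0.3230)
step 15: x0=(-1.2340, -0.4166) x1=(1.1804, -1.1462) x2=(-1.8216, 1.3652) x3=(-0.5950, -0.3220)
step 16: x0=(-1.2417, -0.4138) x1=(1.1741, -1.1594) x2=(-1.8133, 1.3750) x3=(-0.5684, -0.3208)
step 17: x0=(-1.2500, -0.4110) x1=(1.1679, -1.1726) x2=(-1.8051, 1.3846) x3=(-0.5415, -0.3196)
step 18: x0=(-1.2588, -0.4082) x1=(1.1616, -1.1858) x2=(-1.7968, 1.3943) x3=(-0.5145, -0.3182)
step 19: x0=(-1.2681, -0.4053) x1=(1.1555, -1.1990) x2=(-1.7884, 1.4038) x3=(-0.4873, -0.3169)

no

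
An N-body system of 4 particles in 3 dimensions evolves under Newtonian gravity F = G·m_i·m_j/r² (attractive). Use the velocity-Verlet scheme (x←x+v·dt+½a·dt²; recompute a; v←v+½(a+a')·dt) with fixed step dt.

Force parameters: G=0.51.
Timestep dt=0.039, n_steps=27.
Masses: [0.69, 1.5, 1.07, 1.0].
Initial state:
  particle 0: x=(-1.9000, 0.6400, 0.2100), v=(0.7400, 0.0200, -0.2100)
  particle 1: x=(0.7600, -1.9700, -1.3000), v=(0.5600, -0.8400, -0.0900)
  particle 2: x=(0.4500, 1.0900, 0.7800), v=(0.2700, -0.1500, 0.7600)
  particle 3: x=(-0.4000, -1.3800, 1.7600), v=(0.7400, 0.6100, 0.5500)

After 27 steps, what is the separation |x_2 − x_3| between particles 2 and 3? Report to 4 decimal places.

1.7302

step 0: x0=(-1.9000, 0.6400, 0.2100) x1=(0.7600, -1.9700, -1.3000) x2=(0.4500, 1.0900, 0.7800) x3=(-0.4000, -1.3800, 1.7600)
step 1: x0=(-1.8710, 0.6407, 0.2018) x1=(0.7818, -2.0027, -1.3035) x2=(0.4605, 1.0841, 0.8096) x3=(-0.3711, -1.3562, 1.7814)
step 2: x0=(-1.8418, 0.6414, 0.1937) x1=(0.8036, -2.0354, -1.3068) x2=(0.4708, 1.0780, 0.8392) x3=(-0.3422, -1.3322, 1.8026)
step 3: x0=(-1.8124, 0.6420, 0.1857) x1=(0.8253, -2.0679, -1.3100) x2=(0.4811, 1.0717, 0.8688) x3=(-0.3133, -1.3081, 1.8236)
step 4: x0=(-1.7828, 0.6425, 0.1777) x1=(0.8470, -2.1004, -1.3132) x2=(0.4912, 1.0652, 0.8983) x3=(-0.2843, -1.2839, 1.8445)
step 5: x0=(-1.7529, 0.6429, 0.1698) x1=(0.8686, -2.1328, -1.3162) x2=(0.5013, 1.0586, 0.9278) x3=(-0.2552, -1.2596, 1.8652)
step 6: x0=(-1.7228, 0.6432, 0.1619) x1=(0.8902, -2.1651, -1.3191) x2=(0.5112, 1.0517, 0.9573) x3=(-0.2262, -1.2351, 1.8857)
step 7: x0=(-1.6925, 0.6435, 0.1541) x1=(0.9117, -2.1973, -1.3220) x2=(0.5210, 1.0447, 0.9867) x3=(-0.1971, -1.2105, 1.9061)
step 8: x0=(-1.6620, 0.6437, 0.1464) x1=(0.9332, -2.2294, -1.3247) x2=(0.5307, 1.0376, 1.0161) x3=(-0.1680, -1.1858, 1.9263)
step 9: x0=(-1.6312, 0.6438, 0.1388) x1=(0.9546, -2.2615, -1.3273) x2=(0.5403, 1.0302, 1.0455) x3=(-0.1388, -1.1610, 1.9463)
step 10: x0=(-1.6003, 0.6438, 0.1313) x1=(0.9760, -2.2935, -1.3299) x2=(0.5498, 1.0227, 1.0748) x3=(-0.1096, -1.1360, 1.9662)
step 11: x0=(-1.5691, 0.6437, 0.1239) x1=(0.9974, -2.3254, -1.3323) x2=(0.5591, 1.0149, 1.1041) x3=(-0.0804, -1.1109, 1.9859)
step 12: x0=(-1.5377, 0.6436, 0.1165) x1=(1.0187, -2.3572, -1.3347) x2=(0.5684, 1.0070, 1.1334) x3=(-0.0511, -1.0857, 2.0054)
step 13: x0=(-1.5060, 0.6434, 0.1093) x1=(1.0400, -2.3890, -1.3370) x2=(0.5775, 0.9989, 1.1627) x3=(-0.0218, -1.0603, 2.0248)
step 14: x0=(-1.4742, 0.6431, 0.1021) x1=(1.0612, -2.4206, -1.3392) x2=(0.5865, 0.9906, 1.1919) x3=(0.0075, -1.0348, 2.0440)
step 15: x0=(-1.4422, 0.6427, 0.0951) x1=(1.0824, -2.4522, -1.3413) x2=(0.5954, 0.9820, 1.2211) x3=(0.0369, -1.0091, 2.0630)
step 16: x0=(-1.4099, 0.6423, 0.0881) x1=(1.1036, -2.4837, -1.3433) x2=(0.6042, 0.9733, 1.2503) x3=(0.0663, -0.9833, 2.0818)
step 17: x0=(-1.3774, 0.6418, 0.0813) x1=(1.1247, -2.5152, -1.3452) x2=(0.6129, 0.9644, 1.2794) x3=(0.0957, -0.9573, 2.1005)
step 18: x0=(-1.3447, 0.6412, 0.0746) x1=(1.1458, -2.5465, -1.3471) x2=(0.6214, 0.9553, 1.3086) x3=(0.1252, -0.9312, 2.1190)
step 19: x0=(-1.3118, 0.6406, 0.0680) x1=(1.1668, -2.5778, -1.3489) x2=(0.6299, 0.9459, 1.3377) x3=(0.1547, -0.9049, 2.1373)
step 20: x0=(-1.2787, 0.6398, 0.0616) x1=(1.1879, -2.6090, -1.3506) x2=(0.6382, 0.9364, 1.3668) x3=(0.1842, -0.8784, 2.1555)
step 21: x0=(-1.2454, 0.6390, 0.0552) x1=(1.2089, -2.6402, -1.3522) x2=(0.6464, 0.9266, 1.3958) x3=(0.2137, -0.8517, 2.1734)
step 22: x0=(-1.2119, 0.6382, 0.0490) x1=(1.2298, -2.6712, -1.3538) x2=(0.6545, 0.9165, 1.4249) x3=(0.2433, -0.8248, 2.1912)
step 23: x0=(-1.1782, 0.6372, 0.0429) x1=(1.2507, -2.7022, -1.3553) x2=(0.6625, 0.9063, 1.4540) x3=(0.2730, -0.7978, 2.2088)
step 24: x0=(-1.1443, 0.6362, 0.0370) x1=(1.2716, -2.7332, -1.3567) x2=(0.6703, 0.8958, 1.4830) x3=(0.3026, -0.7705, 2.2261)
step 25: x0=(-1.1103, 0.6351, 0.0312) x1=(1.2925, -2.7640, -1.3580) x2=(0.6781, 0.8850, 1.5120) x3=(0.3323, -0.7431, 2.2433)
step 26: x0=(-1.0760, 0.6340, 0.0255) x1=(1.3133, -2.7948, -1.3593) x2=(0.6857, 0.8740, 1.5411) x3=(0.3620, -0.7154, 2.2603)
step 27: x0=(-1.0415, 0.6327, 0.0200) x1=(1.3341, -2.8255, -1.3605) x2=(0.6932, 0.8627, 1.5701) x3=(0.3918, -0.6875, 2.2771)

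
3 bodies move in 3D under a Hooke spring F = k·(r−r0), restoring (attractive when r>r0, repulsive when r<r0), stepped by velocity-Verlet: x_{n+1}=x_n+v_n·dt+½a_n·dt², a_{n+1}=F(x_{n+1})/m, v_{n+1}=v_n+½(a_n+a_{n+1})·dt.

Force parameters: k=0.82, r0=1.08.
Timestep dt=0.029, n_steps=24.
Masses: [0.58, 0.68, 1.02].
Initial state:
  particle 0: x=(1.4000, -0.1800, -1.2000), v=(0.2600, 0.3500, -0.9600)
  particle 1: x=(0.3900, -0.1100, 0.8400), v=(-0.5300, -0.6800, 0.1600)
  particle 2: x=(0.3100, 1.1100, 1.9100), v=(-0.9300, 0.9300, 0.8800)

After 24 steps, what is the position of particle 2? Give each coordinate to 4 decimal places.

(-0.1490, 1.4443, 1.9726)

step 0: x0=(1.4000, -0.1800, -1.2000) x1=(0.3900, -0.1100, 0.8400) x2=(0.3100, 1.1100, 1.9100)
step 1: x0=(1.4068, -0.1693, -1.2259) x1=(0.3749, -0.1295, 0.8443) x2=(0.2833, 1.1365, 1.9347)
step 2: x0=(1.4120, -0.1575, -1.2479) x1=(0.3603, -0.1486, 0.8478) x2=(0.2571, 1.1621, 1.9576)
step 3: x0=(1.4155, -0.1446, -1.2658) x1=(0.3462, -0.1672, 0.8507) x2=(0.2316, 1.1868, 1.9787)
step 4: x0=(1.4174, -0.1305, -1.2797) x1=(0.3327, -0.1853, 0.8528) x2=(0.2066, 1.2104, 1.9979)
step 5: x0=(1.4175, -0.1154, -1.2894) x1=(0.3198, -0.2028, 0.8541) x2=(0.1822, 1.2331, 2.0153)
step 6: x0=(1.4158, -0.0992, -1.2948) x1=(0.3074, -0.2196, 0.8548) x2=(0.1585, 1.2546, 2.0308)
step 7: x0=(1.4124, -0.0819, -1.2960) x1=(0.2955, -0.2357, 0.8548) x2=(0.1354, 1.2751, 2.0442)
step 8: x0=(1.4071, -0.0635, -1.2930) x1=(0.2843, -0.2510, 0.8541) x2=(0.1130, 1.2945, 2.0558)
step 9: x0=(1.4000, -0.0441, -1.2857) x1=(0.2735, -0.2655, 0.8527) x2=(0.0913, 1.3128, 2.0653)
step 10: x0=(1.3910, -0.0237, -1.2741) x1=(0.2633, -0.2792, 0.8507) x2=(0.0703, 1.3299, 2.0728)
step 11: x0=(1.3801, -0.0023, -1.2582) x1=(0.2537, -0.2919, 0.8481) x2=(0.0499, 1.3458, 2.0783)
step 12: x0=(1.3674, 0.0200, -1.2381) x1=(0.2446, -0.3037, 0.8449) x2=(0.0303, 1.3606, 2.0818)
step 13: x0=(1.3528, 0.0433, -1.2138) x1=(0.2360, -0.3145, 0.8411) x2=(0.0114, 1.3741, 2.0833)
step 14: x0=(1.3363, 0.0675, -1.1854) x1=(0.2279, -0.3243, 0.8369) x2=(-0.0068, 1.3865, 2.0827)
step 15: x0=(1.3180, 0.0925, -1.1529) x1=(0.2203, -0.3330, 0.8321) x2=(-0.0242, 1.3976, 2.0802)
step 16: x0=(1.2979, 0.1184, -1.1164) x1=(0.2132, -0.3406, 0.8269) x2=(-0.0409, 1.4076, 2.0757)
step 17: x0=(1.2759, 0.1451, -1.0761) x1=(0.2065, -0.3471, 0.8213) x2=(-0.0569, 1.4163, 2.0693)
step 18: x0=(1.2522, 0.1726, -1.0319) x1=(0.2003, -0.3524, 0.8154) x2=(-0.0722, 1.4239, 2.0609)
step 19: x0=(1.2268, 0.2007, -0.9840) x1=(0.1944, -0.3566, 0.8091) x2=(-0.0868, 1.4302, 2.0507)
step 20: x0=(1.1996, 0.2296, -0.9326) x1=(0.1889, -0.3595, 0.8026) x2=(-0.1006, 1.4353, 2.0386)
step 21: x0=(1.1708, 0.2591, -0.8778) x1=(0.1838, -0.3612, 0.7958) x2=(-0.1137, 1.4393, 2.0246)
step 22: x0=(1.1405, 0.2892, -0.8196) x1=(0.1790, -0.3617, 0.7889) x2=(-0.1262, 1.4421, 2.0090)
step 23: x0=(1.1085, 0.3199, -0.7584) x1=(0.1745, -0.3610, 0.7819) x2=(-0.1379, 1.4438, 1.9916)
step 24: x0=(1.0751, 0.3511, -0.6941) x1=(0.1702, -0.3590, 0.7749) x2=(-0.1490, 1.4443, 1.9726)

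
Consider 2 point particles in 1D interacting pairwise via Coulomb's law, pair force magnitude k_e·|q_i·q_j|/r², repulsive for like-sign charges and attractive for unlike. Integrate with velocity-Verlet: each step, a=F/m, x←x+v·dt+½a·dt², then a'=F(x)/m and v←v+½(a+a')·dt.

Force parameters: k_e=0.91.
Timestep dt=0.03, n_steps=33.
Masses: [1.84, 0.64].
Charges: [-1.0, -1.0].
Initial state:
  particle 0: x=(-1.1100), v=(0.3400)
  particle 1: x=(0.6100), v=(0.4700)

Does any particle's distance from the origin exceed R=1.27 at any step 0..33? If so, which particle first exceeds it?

step 0: x0=(-1.1100) x1=(0.6100)
step 1: x0=(-1.0999) x1=(0.6243)
step 2: x0=(-1.0899) x1=(0.6391)
step 3: x0=(-1.0801) x1=(0.6542)
step 4: x0=(-1.0704) x1=(0.6698)
step 5: x0=(-1.0609) x1=(0.6859)
step 6: x0=(-1.0515) x1=(0.7023)
step 7: x0=(-1.0422) x1=(0.7192)
step 8: x0=(-1.0331) x1=(0.7364)
step 9: x0=(-1.0242) x1=(0.7541)
step 10: x0=(-1.0154) x1=(0.7722)
step 11: x0=(-1.0067) x1=(0.7907)
step 12: x0=(-0.9982) x1=(0.8096)
step 13: x0=(-0.9898) x1=(0.8288)
step 14: x0=(-0.9815) x1=(0.8485)
step 15: x0=(-0.9734) x1=(0.8685)
step 16: x0=(-0.9654) x1=(0.8890)
step 17: x0=(-0.9575) x1=(0.9097)
step 18: x0=(-0.9497) x1=(0.9309)
step 19: x0=(-0.9421) x1=(0.9524)
step 20: x0=(-0.9346) x1=(0.9743)
step 21: x0=(-0.9273) x1=(0.9965)
step 22: x0=(-0.9200) x1=(1.0191)
step 23: x0=(-0.9129) x1=(1.0420)
step 24: x0=(-0.9058) x1=(1.0653)
step 25: x0=(-0.8989) x1=(1.0888)
step 26: x0=(-0.8922) x1=(1.1127)
step 27: x0=(-0.8855) x1=(1.1370)
step 28: x0=(-0.8789) x1=(1.1615)
step 29: x0=(-0.8724) x1=(1.1863)
step 30: x0=(-0.8661) x1=(1.2115)
step 31: x0=(-0.8598) x1=(1.2369)
step 32: x0=(-0.8537) x1=(1.2626)
step 33: x0=(-0.8476) x1=(1.2887)

yes, particle 1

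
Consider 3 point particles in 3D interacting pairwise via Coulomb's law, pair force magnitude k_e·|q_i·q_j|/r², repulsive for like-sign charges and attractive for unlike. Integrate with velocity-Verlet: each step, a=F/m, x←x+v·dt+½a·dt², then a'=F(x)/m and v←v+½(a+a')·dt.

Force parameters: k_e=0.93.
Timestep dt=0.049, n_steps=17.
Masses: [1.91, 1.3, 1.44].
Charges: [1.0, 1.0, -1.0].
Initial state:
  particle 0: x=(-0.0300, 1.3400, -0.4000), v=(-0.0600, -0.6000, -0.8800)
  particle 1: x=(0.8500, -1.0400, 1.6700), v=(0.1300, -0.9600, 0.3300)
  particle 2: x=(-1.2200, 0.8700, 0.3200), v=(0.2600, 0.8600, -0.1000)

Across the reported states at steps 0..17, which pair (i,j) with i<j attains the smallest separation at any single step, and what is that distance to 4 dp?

step 0: x0=(-0.0300, 1.3400, -0.4000) x1=(0.8500, -1.0400, 1.6700) x2=(-1.2200, 0.8700, 0.3200)
step 1: x0=(-0.0332, 1.3106, -0.4430) x1=(0.8563, -1.0870, 1.6862) x2=(-1.2069, 0.9122, 0.3150)
step 2: x0=(-0.0368, 1.2810, -0.4858) x1=(0.8626, -1.1341, 1.7024) x2=(-1.1931, 0.9545, 0.3096)
step 3: x0=(-0.0410, 1.2515, -0.5284) x1=(0.8688, -1.1811, 1.7186) x2=(-1.1787, 0.9969, 0.3039)
step 4: x0=(-0.0456, 1.2218, -0.5707) x1=(0.8749, -1.2282, 1.7349) x2=(-1.1635, 1.0393, 0.2978)
step 5: x0=(-0.0506, 1.1922, -0.6127) x1=(0.8810, -1.2752, 1.7512) x2=(-1.1477, 1.0818, 0.2913)
step 6: x0=(-0.0562, 1.1626, -0.6544) x1=(0.8871, -1.3223, 1.7675) x2=(-1.1312, 1.1242, 0.2844)
step 7: x0=(-0.0622, 1.1331, -0.6958) x1=(0.8931, -1.3693, 1.7839) x2=(-1.1140, 1.1665, 0.2770)
step 8: x0=(-0.0686, 1.1036, -0.7368) x1=(0.8990, -1.4164, 1.8002) x2=(-1.0963, 1.2087, 0.2692)
step 9: x0=(-0.0755, 1.0742, -0.7775) x1=(0.9049, -1.4634, 1.8167) x2=(-1.0779, 1.2508, 0.2609)
step 10: x0=(-0.0828, 1.0450, -0.8179) x1=(0.9108, -1.5104, 1.8331) x2=(-1.0590, 1.2927, 0.2521)
step 11: x0=(-0.0904, 1.0159, -0.8580) x1=(0.9166, -1.5574, 1.8496) x2=(-1.0395, 1.3345, 0.2429)
step 12: x0=(-0.0984, 0.9869, -0.8977) x1=(0.9225, -1.6044, 1.8661) x2=(-1.0195, 1.3759, 0.2331)
step 13: x0=(-0.1068, 0.9582, -0.9371) x1=(0.9282, -1.6514, 1.8826) x2=(-0.9991, 1.4172, 0.2230)
step 14: x0=(-0.1154, 0.9296, -0.9761) x1=(0.9340, -1.6983, 1.8992) x2=(-0.9782, 1.4581, 0.2123)
step 15: x0=(-0.1244, 0.9013, -1.0149) x1=(0.9398, -1.7453, 1.9158) x2=(-0.9570, 1.4988, 0.2012)
step 16: x0=(-0.1336, 0.8731, -1.0533) x1=(0.9455, -1.7922, 1.9324) x2=(-0.9354, 1.5392, 0.1897)
step 17: x0=(-0.1430, 0.8452, -1.0915) x1=(0.9512, -1.8392, 1.9491) x2=(-0.9134, 1.5792, 0.1777)

pair (0,2), distance 1.4258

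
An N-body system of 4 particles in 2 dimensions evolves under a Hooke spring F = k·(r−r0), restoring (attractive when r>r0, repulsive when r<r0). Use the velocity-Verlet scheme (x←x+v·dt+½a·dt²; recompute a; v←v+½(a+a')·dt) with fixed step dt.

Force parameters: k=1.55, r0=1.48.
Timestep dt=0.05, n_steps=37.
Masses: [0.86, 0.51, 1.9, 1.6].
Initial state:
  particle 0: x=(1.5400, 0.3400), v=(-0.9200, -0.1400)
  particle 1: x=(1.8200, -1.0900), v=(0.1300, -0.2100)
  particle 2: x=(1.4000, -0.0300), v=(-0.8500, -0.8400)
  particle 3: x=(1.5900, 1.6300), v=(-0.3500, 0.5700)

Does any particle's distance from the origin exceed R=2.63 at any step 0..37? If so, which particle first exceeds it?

no

step 0: x0=(1.5400, 0.3400) x1=(1.8200, -1.0900) x2=(1.4000, -0.0300) x3=(1.5900, 1.6300)
step 1: x0=(1.4948, 0.3349) x1=(1.8266, -1.0971) x2=(1.3570, -0.0725) x3=(1.5726, 1.6570)
step 2: x0=(1.4511, 0.3336) x1=(1.8334, -1.0969) x2=(1.3131, -0.1159) x3=(1.5554, 1.6806)
step 3: x0=(1.4087, 0.3361) x1=(1.8406, -1.0893) x2=(1.2683, -0.1599) x3=(1.5385, 1.7006)
step 4: x0=(1.3675, 0.3423) x1=(1.8482, -1.0741) x2=(1.2227, -0.2043) x3=(1.5218, 1.7167)
step 5: x0=(1.3273, 0.3519) x1=(1.8564, -1.0513) x2=(1.1762, -0.2489) x3=(1.5054, 1.7287)
step 6: x0=(1.2879, 0.3648) x1=(1.8653, -1.0209) x2=(1.1290, -0.2934) x3=(1.4891, 1.7365)
step 7: x0=(1.2495, 0.3807) x1=(1.8753, -0.9829) x2=(1.0809, -0.3378) x3=(1.4731, 1.7401)
step 8: x0=(1.2117, 0.3994) x1=(1.8865, -0.9374) x2=(1.0320, -0.3818) x3=(1.4572, 1.7393)
step 9: x0=(1.1746, 0.4204) x1=(1.8991, -0.8844) x2=(0.9823, -0.4252) x3=(1.4416, 1.7342)
step 10: x0=(1.1380, 0.4434) x1=(1.9133, -0.8241) x2=(0.9318, -0.4680) x3=(1.4262, 1.7249)
step 11: x0=(1.1018, 0.4681) x1=(1.9289, -0.7565) x2=(0.8805, -0.5101) x3=(1.4109, 1.7116)
step 12: x0=(1.0658, 0.4940) x1=(1.9458, -0.6819) x2=(0.8286, -0.5513) x3=(1.3959, 1.6943)
step 13: x0=(1.0299, 0.5208) x1=(1.9639, -0.6006) x2=(0.7762, -0.5916) x3=(1.3810, 1.6734)
step 14: x0=(0.9940, 0.5479) x1=(1.9826, -0.5131) x2=(0.7235, -0.6308) x3=(1.3662, 1.6490)
step 15: x0=(0.9577, 0.5749) x1=(2.0015, -0.4199) x2=(0.6708, -0.6689) x3=(1.3517, 1.6216)
step 16: x0=(0.9210, 0.6015) x1=(2.0201, -0.3220) x2=(0.6182, -0.7057) x3=(1.3373, 1.5913)
step 17: x0=(0.8836, 0.6270) x1=(2.0377, -0.2203) x2=(0.5661, -0.7409) x3=(1.3231, 1.5585)
step 18: x0=(0.8452, 0.6512) x1=(2.0538, -0.1159) x2=(0.5147, -0.7744) x3=(1.3090, 1.5235)
step 19: x0=(0.8055, 0.6737) x1=(2.0678, -0.0101) x2=(0.4643, -0.8060) x3=(1.2951, 1.4867)
step 20: x0=(0.7645, 0.6940) x1=(2.0793, 0.0959) x2=(0.4152, -0.8354) x3=(1.2813, 1.4484)
step 21: x0=(0.7217, 0.7119) x1=(2.0878, 0.2008) x2=(0.3675, -0.8623) x3=(1.2675, 1.4089)
step 22: x0=(0.6771, 0.7271) x1=(2.0931, 0.3033) x2=(0.3216, -0.8866) x3=(1.2537, 1.3683)
step 23: x0=(0.6305, 0.7395) x1=(2.0949, 0.4023) x2=(0.2776, -0.9079) x3=(1.2398, 1.3270)
step 24: x0=(0.5817, 0.7490) x1=(2.0929, 0.4967) x2=(0.2357, -0.9262) x3=(1.2258, 1.2850)
step 25: x0=(0.5307, 0.7556) x1=(2.0871, 0.5857) x2=(0.1961, -0.9412) x3=(1.2115, 1.2424)
step 26: x0=(0.4775, 0.7593) x1=(2.0774, 0.6684) x2=(0.1589, -0.9527) x3=(1.1968, 1.1992)
step 27: x0=(0.4222, 0.7604) x1=(2.0637, 0.7444) x2=(0.1242, -0.9607) x3=(1.1814, 1.1555)
step 28: x0=(0.3649, 0.7590) x1=(2.0460, 0.8132) x2=(0.0920, -0.9651) x3=(1.1654, 1.1110)
step 29: x0=(0.3058, 0.7553) x1=(2.0242, 0.8747) x2=(0.0626, -0.9657) x3=(1.1485, 1.0657)
step 30: x0=(0.2453, 0.7497) x1=(1.9981, 0.9288) x2=(0.0358, -0.9627) x3=(1.1305, 1.0194)
step 31: x0=(0.1834, 0.7423) x1=(1.9677, 0.9757) x2=(0.0116, -0.9561) x3=(1.1115, 0.9720)
step 32: x0=(0.1206, 0.7336) x1=(1.9328, 1.0155) x2=(-0.0099, -0.9458) x3=(1.0913, 0.9233)
step 33: x0=(0.0571, 0.7237) x1=(1.8932, 1.0484) x2=(-0.0288, -0.9320) x3=(1.0699, 0.8733)
step 34: x0=(-0.0067, 0.7131) x1=(1.8486, 1.0750) x2=(-0.0452, -0.9150) x3=(1.0473, 0.8218)
step 35: x0=(-0.0707, 0.7019) x1=(1.7990, 1.0954) x2=(-0.0592, -0.8947) x3=(1.0235, 0.7688)
step 36: x0=(-0.1344, 0.6905) x1=(1.7442, 1.1101) x2=(-0.0710, -0.8715) x3=(0.9985, 0.7142)
step 37: x0=(-0.1978, 0.6792) x1=(1.6842, 1.1195) x2=(-0.0805, -0.8456) x3=(0.9724, 0.6580)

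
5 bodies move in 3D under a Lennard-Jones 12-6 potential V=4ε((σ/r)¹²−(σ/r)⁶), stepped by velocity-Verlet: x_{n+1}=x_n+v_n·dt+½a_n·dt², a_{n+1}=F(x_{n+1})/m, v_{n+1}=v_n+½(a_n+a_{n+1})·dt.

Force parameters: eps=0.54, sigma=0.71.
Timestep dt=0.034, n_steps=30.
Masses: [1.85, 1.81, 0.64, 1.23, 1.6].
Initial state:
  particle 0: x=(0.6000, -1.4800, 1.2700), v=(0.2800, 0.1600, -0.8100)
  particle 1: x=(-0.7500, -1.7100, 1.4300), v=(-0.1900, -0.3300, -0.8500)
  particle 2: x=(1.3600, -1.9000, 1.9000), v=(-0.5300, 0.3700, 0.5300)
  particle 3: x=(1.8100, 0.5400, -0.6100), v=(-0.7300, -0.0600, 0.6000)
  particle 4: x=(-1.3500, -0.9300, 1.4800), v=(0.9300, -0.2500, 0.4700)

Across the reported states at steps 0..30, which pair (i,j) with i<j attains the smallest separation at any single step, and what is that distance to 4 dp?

pair (1,4), distance 0.8736

step 0: x0=(0.6000, -1.4800, 1.2700) x1=(-0.7500, -1.7100, 1.4300) x2=(1.3600, -1.9000, 1.9000) x3=(1.8100, 0.5400, -0.6100) x4=(-1.3500, -0.9300, 1.4800)
step 1: x0=(0.6097, -1.4747, 1.2426) x1=(-0.7567, -1.7209, 1.4011) x2=(1.3414, -1.8871, 1.9176) x3=(1.7852, 0.5380, -0.5896) x4=(-1.3181, -0.9389, 1.4960)
step 2: x0=(0.6196, -1.4696, 1.2156) x1=(-0.7638, -1.7310, 1.3723) x2=(1.3218, -1.8737, 1.9342) x3=(1.7604, 0.5359, -0.5692) x4=(-1.2856, -0.9486, 1.5118)
step 3: x0=(0.6297, -1.4646, 1.1889) x1=(-0.7713, -1.7403, 1.3436) x2=(1.3013, -1.8597, 1.9499) x3=(1.7355, 0.5339, -0.5488) x4=(-1.2524, -0.9592, 1.5275)
step 4: x0=(0.6400, -1.4599, 1.1625) x1=(-0.7793, -1.7487, 1.3152) x2=(1.2799, -1.8452, 1.9646) x3=(1.7107, 0.5318, -0.5284) x4=(-1.2186, -0.9709, 1.5429)
step 5: x0=(0.6506, -1.4554, 1.1365) x1=(-0.7877, -1.7561, 1.2870) x2=(1.2577, -1.8302, 1.9783) x3=(1.6859, 0.5298, -0.5080) x4=(-1.1843, -0.9836, 1.5581)
step 6: x0=(0.6613, -1.4510, 1.1109) x1=(-0.7966, -1.7626, 1.2591) x2=(1.2347, -1.8148, 1.9910) x3=(1.6611, 0.5277, -0.4876) x4=(-1.1493, -0.9973, 1.5729)
step 7: x0=(0.6721, -1.4467, 1.0855) x1=(-0.8059, -1.7681, 1.2316) x2=(1.2111, -1.7990, 2.0027) x3=(1.6362, 0.5257, -0.4672) x4=(-1.1139, -1.0122, 1.5872)
step 8: x0=(0.6831, -1.4426, 1.0606) x1=(-0.8154, -1.7726, 1.2046) x2=(1.1869, -1.7828, 2.0135) x3=(1.6114, 0.5236, -0.4468) x4=(-1.0779, -1.0282, 1.6009)
step 9: x0=(0.6942, -1.4386, 1.0359) x1=(-0.8253, -1.7762, 1.1781) x2=(1.1622, -1.7662, 2.0233) x3=(1.5866, 0.5216, -0.4264) x4=(-1.0416, -1.0453, 1.6141)
step 10: x0=(0.7054, -1.4348, 1.0116) x1=(-0.8354, -1.7787, 1.1522) x2=(1.1371, -1.7494, 2.0322) x3=(1.5618, 0.5195, -0.4060) x4=(-1.0049, -1.0635, 1.6267)
step 11: x0=(0.7167, -1.4310, 0.9876) x1=(-0.8457, -1.7803, 1.1269) x2=(1.1115, -1.7323, 2.0402) x3=(1.5369, 0.5175, -0.3855) x4=(-0.9680, -1.0828, 1.6385)
step 12: x0=(0.7280, -1.4273, 0.9639) x1=(-0.8562, -1.7809, 1.1022) x2=(1.0856, -1.7149, 2.0474) x3=(1.5121, 0.5154, -0.3651) x4=(-0.9308, -1.1031, 1.6495)
step 13: x0=(0.7394, -1.4237, 0.9405) x1=(-0.8667, -1.7807, 1.0783) x2=(1.0595, -1.6974, 2.0537) x3=(1.4873, 0.5134, -0.3447) x4=(-0.8935, -1.1245, 1.6597)
step 14: x0=(0.7508, -1.4201, 0.9173) x1=(-0.8771, -1.7795, 1.0552) x2=(1.0331, -1.6796, 2.0593) x3=(1.4625, 0.5113, -0.3243) x4=(-0.8562, -1.1468, 1.6691)
step 15: x0=(0.7623, -1.4166, 0.8944) x1=(-0.8876, -1.7776, 1.0329) x2=(1.0064, -1.6617, 2.0642) x3=(1.4376, 0.5093, -0.3039) x4=(-0.8189, -1.1701, 1.6775)
step 16: x0=(0.7737, -1.4132, 0.8718) x1=(-0.8979, -1.7748, 1.0114) x2=(0.9796, -1.6436, 2.0683) x3=(1.4128, 0.5072, -0.2835) x4=(-0.7816, -1.1943, 1.6849)
step 17: x0=(0.7852, -1.4098, 0.8493) x1=(-0.9080, -1.7713, 0.9908) x2=(0.9527, -1.6254, 2.0719) x3=(1.3880, 0.5051, -0.2630) x4=(-0.7444, -1.2193, 1.6914)
step 18: x0=(0.7966, -1.4065, 0.8271) x1=(-0.9179, -1.7670, 0.9711) x2=(0.9256, -1.6071, 2.0749) x3=(1.3631, 0.5030, -0.2426) x4=(-0.7075, -1.2452, 1.6969)
step 19: x0=(0.8080, -1.4031, 0.8051) x1=(-0.9275, -1.7622, 0.9522) x2=(0.8983, -1.5887, 2.0773) x3=(1.3383, 0.5010, -0.2222) x4=(-0.6708, -1.2717, 1.7014)
step 20: x0=(0.8194, -1.3998, 0.7832) x1=(-0.9368, -1.7568, 0.9342) x2=(0.8710, -1.5702, 2.0793) x3=(1.3134, 0.4989, -0.2017) x4=(-0.6344, -1.2989, 1.7049)
step 21: x0=(0.8307, -1.3965, 0.7615) x1=(-0.9458, -1.7509, 0.9170) x2=(0.8435, -1.5516, 2.0808) x3=(1.2886, 0.4968, -0.1813) x4=(-0.5982, -1.3266, 1.7074)
step 22: x0=(0.8421, -1.3932, 0.7399) x1=(-0.9544, -1.7445, 0.9006) x2=(0.8158, -1.5330, 2.0818) x3=(1.2637, 0.4947, -0.1609) x4=(-0.5624, -1.3549, 1.7092)
step 23: x0=(0.8533, -1.3900, 0.7185) x1=(-0.9626, -1.7379, 0.8849) x2=(0.7879, -1.5143, 2.0824) x3=(1.2389, 0.4926, -0.1404) x4=(-0.5268, -1.3835, 1.7101)
step 24: x0=(0.8646, -1.3867, 0.6972) x1=(-0.9705, -1.7309, 0.8699) x2=(0.7597, -1.4955, 2.0826) x3=(1.2141, 0.4904, -0.1200) x4=(-0.4915, -1.4125, 1.7102)
step 25: x0=(0.8758, -1.3834, 0.6760) x1=(-0.9780, -1.7237, 0.8554) x2=(0.7311, -1.4767, 2.0824) x3=(1.1892, 0.4883, -0.0995) x4=(-0.4564, -1.4417, 1.7098)
step 26: x0=(0.8870, -1.3802, 0.6549) x1=(-0.9852, -1.7164, 0.8415) x2=(0.7019, -1.4578, 2.0818) x3=(1.1644, 0.4862, -0.0790) x4=(-0.4214, -1.4711, 1.7088)
step 27: x0=(0.8981, -1.3769, 0.6339) x1=(-0.9920, -1.7089, 0.8281) x2=(0.6720, -1.4390, 2.0806) x3=(1.1395, 0.4840, -0.0586) x4=(-0.3864, -1.5007, 1.7073)
step 28: x0=(0.9092, -1.3737, 0.6130) x1=(-0.9986, -1.7013, 0.8150) x2=(0.6410, -1.4202, 2.0789) x3=(1.1146, 0.4819, -0.0381) x4=(-0.3512, -1.5304, 1.7055)
step 29: x0=(0.9202, -1.3704, 0.5921) x1=(-1.0049, -1.6936, 0.8023) x2=(0.6085, -1.4016, 2.0764) x3=(1.0898, 0.4797, -0.0176) x4=(-0.3157, -1.5600, 1.7036)
step 30: x0=(0.9313, -1.3672, 0.5714) x1=(-1.0110, -1.6859, 0.7899) x2=(0.5741, -1.3833, 2.0729) x3=(1.0649, 0.4775, 0.0028) x4=(-0.2797, -1.5896, 1.7016)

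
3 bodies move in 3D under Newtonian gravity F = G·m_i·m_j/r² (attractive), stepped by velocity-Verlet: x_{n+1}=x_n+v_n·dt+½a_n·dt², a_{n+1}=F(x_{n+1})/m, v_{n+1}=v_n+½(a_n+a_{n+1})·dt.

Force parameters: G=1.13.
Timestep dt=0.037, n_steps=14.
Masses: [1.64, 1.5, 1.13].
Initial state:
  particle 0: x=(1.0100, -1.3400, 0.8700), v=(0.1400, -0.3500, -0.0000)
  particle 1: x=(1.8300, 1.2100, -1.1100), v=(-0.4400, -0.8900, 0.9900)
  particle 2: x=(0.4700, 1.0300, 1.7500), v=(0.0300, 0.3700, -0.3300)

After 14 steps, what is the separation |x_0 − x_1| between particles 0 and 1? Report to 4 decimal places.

2.6791

step 0: x0=(1.0100, -1.3400, 0.8700) x1=(1.8300, 1.2100, -1.1100) x2=(0.4700, 1.0300, 1.7500)
step 1: x0=(1.0152, -1.3528, 0.8700) x1=(1.8137, 1.1770, -1.0732) x2=(0.4712, 1.0435, 1.7376)
step 2: x0=(1.0204, -1.3651, 0.8699) x1=(1.7972, 1.1438, -1.0361) x2=(0.4726, 1.0567, 1.7249)
step 3: x0=(1.0255, -1.3770, 0.8698) x1=(1.7806, 1.1104, -0.9988) x2=(0.4741, 1.0696, 1.7118)
step 4: x0=(1.0307, -1.3886, 0.8697) x1=(1.7638, 1.0768, -0.9611) x2=(0.4759, 1.0821, 1.6984)
step 5: x0=(1.0359, -1.3997, 0.8694) x1=(1.7469, 1.0430, -0.9230) x2=(0.4778, 1.0943, 1.6847)
step 6: x0=(1.0411, -1.4104, 0.8692) x1=(1.7298, 1.0090, -0.8847) x2=(0.4800, 1.1061, 1.6706)
step 7: x0=(1.0463, -1.4207, 0.8688) x1=(1.7126, 0.9748, -0.8459) x2=(0.4823, 1.1177, 1.6561)
step 8: x0=(1.0515, -1.4306, 0.8684) x1=(1.6952, 0.9404, -0.8069) x2=(0.4848, 1.1289, 1.6413)
step 9: x0=(1.0567, -1.4400, 0.8679) x1=(1.6777, 0.9057, -0.7674) x2=(0.4876, 1.1397, 1.6260)
step 10: x0=(1.0619, -1.4490, 0.8673) x1=(1.6600, 0.8709, -0.7276) x2=(0.4905, 1.1502, 1.6104)
step 11: x0=(1.0671, -1.4576, 0.8666) x1=(1.6421, 0.8358, -0.6874) x2=(0.4937, 1.1604, 1.5945)
step 12: x0=(1.0723, -1.4657, 0.8658) x1=(1.6240, 0.8005, -0.6467) x2=(0.4971, 1.1702, 1.5781)
step 13: x0=(1.0776, -1.4734, 0.8649) x1=(1.6058, 0.7650, -0.6057) x2=(0.5007, 1.1796, 1.5613)
step 14: x0=(1.0829, -1.4806, 0.8639) x1=(1.5873, 0.7293, -0.5642) x2=(0.5046, 1.1887, 1.5441)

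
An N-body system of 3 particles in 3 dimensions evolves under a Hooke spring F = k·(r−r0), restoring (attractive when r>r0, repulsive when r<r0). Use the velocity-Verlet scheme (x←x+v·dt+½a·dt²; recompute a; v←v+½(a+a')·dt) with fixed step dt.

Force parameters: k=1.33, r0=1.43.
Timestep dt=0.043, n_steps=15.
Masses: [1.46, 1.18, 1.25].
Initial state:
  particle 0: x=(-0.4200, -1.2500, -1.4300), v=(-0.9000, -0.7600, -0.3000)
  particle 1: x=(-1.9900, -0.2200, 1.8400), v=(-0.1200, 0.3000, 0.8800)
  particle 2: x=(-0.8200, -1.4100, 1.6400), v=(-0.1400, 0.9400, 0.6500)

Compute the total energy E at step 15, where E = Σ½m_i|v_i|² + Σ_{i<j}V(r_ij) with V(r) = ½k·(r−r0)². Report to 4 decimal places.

step 0: x0=(-0.4200, -1.2500, -1.4300) x1=(-1.9900, -0.2200, 1.8400) x2=(-0.8200, -1.4100, 1.6400)
step 1: x0=(-0.4597, -1.2822, -1.4398) x1=(-1.9940, -0.2080, 1.8757) x2=(-0.8260, -1.3693, 1.6664)
step 2: x0=(-0.5014, -1.3134, -1.4433) x1=(-1.9956, -0.1976, 1.9070) x2=(-0.8319, -1.3282, 1.6894)
step 3: x0=(-0.5449, -1.3434, -1.4403) x1=(-1.9950, -0.1891, 1.9339) x2=(-0.8377, -1.2868, 1.7092)
step 4: x0=(-0.5902, -1.3721, -1.4309) x1=(-1.9922, -0.1823, 1.9563) x2=(-0.8435, -1.2453, 1.7257)
step 5: x0=(-0.6373, -1.3994, -1.4150) x1=(-1.9873, -0.1773, 1.9742) x2=(-0.8492, -1.2036, 1.7387)
step 6: x0=(-0.6860, -1.4253, -1.3925) x1=(-1.9805, -0.1740, 1.9877) x2=(-0.8549, -1.1621, 1.7484)
step 7: x0=(-0.7362, -1.4496, -1.3636) x1=(-1.9718, -0.1725, 1.9967) x2=(-0.8605, -1.1207, 1.7548)
step 8: x0=(-0.7878, -1.4723, -1.3283) x1=(-1.9615, -0.1727, 2.0013) x2=(-0.8661, -1.0795, 1.7578)
step 9: x0=(-0.8407, -1.4932, -1.2868) x1=(-1.9496, -0.1747, 2.0016) x2=(-0.8716, -1.0388, 1.7576)
step 10: x0=(-0.8948, -1.5124, -1.2390) x1=(-1.9364, -0.1783, 1.9977) x2=(-0.8770, -0.9986, 1.7541)
step 11: x0=(-0.9499, -1.5298, -1.1853) x1=(-1.9219, -0.1834, 1.9898) x2=(-0.8823, -0.9590, 1.7475)
step 12: x0=(-1.0060, -1.5453, -1.1258) x1=(-1.9064, -0.1902, 1.9779) x2=(-0.8876, -0.9202, 1.7378)
step 13: x0=(-1.0629, -1.5589, -1.0608) x1=(-1.8901, -0.1984, 1.9622) x2=(-0.8927, -0.8821, 1.7252)
step 14: x0=(-1.1204, -1.5706, -0.9904) x1=(-1.8731, -0.2080, 1.9429) x2=(-0.8976, -0.8449, 1.7098)
step 15: x0=(-1.1785, -1.5803, -0.9150) x1=(-1.8556, -0.2190, 1.9203) x2=(-0.9024, -0.8087, 1.6917)
step 0 velocities: v0=(-0.9000, -0.7600, -0.3000) v1=(-0.1200, 0.3000, 0.8800) v2=(-0.1400, 0.9400, 0.6500)
step 0: KE=2.4257, PE=5.5403, E=7.9660
step 15 velocities: v0=(-1.3552, -0.2056, 1.8092) v1=(0.4102, -0.2703, -0.5632) v2=(-0.1089, 0.8308, -0.4512)
step 15: KE=4.6566, PE=3.3065, E=7.9632

7.9632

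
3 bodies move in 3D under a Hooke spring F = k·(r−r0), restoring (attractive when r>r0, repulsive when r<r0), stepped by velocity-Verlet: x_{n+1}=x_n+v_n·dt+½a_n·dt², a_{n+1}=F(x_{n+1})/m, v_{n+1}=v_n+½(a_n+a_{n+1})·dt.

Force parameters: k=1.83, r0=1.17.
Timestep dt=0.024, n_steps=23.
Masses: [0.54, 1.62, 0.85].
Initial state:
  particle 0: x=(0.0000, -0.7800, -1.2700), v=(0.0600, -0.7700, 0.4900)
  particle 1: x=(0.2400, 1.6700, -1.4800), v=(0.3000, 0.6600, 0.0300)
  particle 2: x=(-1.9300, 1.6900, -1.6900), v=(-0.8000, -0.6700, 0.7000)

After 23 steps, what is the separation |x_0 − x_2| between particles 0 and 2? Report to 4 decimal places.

step 0: x0=(0.0000, -0.7800, -1.2700) x1=(0.2400, 1.6700, -1.4800) x2=(-1.9300, 1.6900, -1.6900)
step 1: x0=(0.0004, -0.7957, -1.2586) x1=(0.2468, 1.6854, -1.4793) x2=(-1.9478, 1.6729, -1.6730)
step 2: x0=(-0.0014, -0.8058, -1.2480) x1=(0.2529, 1.7000, -1.4785) x2=(-1.9628, 1.6540, -1.6555)
step 3: x0=(-0.0053, -0.8102, -1.2380) x1=(0.2582, 1.7137, -1.4778) x2=(-1.9750, 1.6331, -1.6376)
step 4: x0=(-0.0114, -0.8090, -1.2289) x1=(0.2627, 1.7264, -1.4770) x2=(-1.9844, 1.6104, -1.6193)
step 5: x0=(-0.0196, -0.8021, -1.2205) x1=(0.2664, 1.7382, -1.4761) x2=(-1.9908, 1.5858, -1.6007)
step 6: x0=(-0.0299, -0.7895, -1.2128) x1=(0.2694, 1.7491, -1.4752) x2=(-1.9944, 1.5595, -1.5816)
step 7: x0=(-0.0422, -0.7715, -1.2058) x1=(0.2714, 1.7590, -1.4743) x2=(-1.9950, 1.5315, -1.5622)
step 8: x0=(-0.0566, -0.7480, -1.1996) x1=(0.2727, 1.7680, -1.4732) x2=(-1.9929, 1.5019, -1.5425)
step 9: x0=(-0.0729, -0.7191, -1.1940) x1=(0.2731, 1.7759, -1.4721) x2=(-1.9879, 1.4707, -1.5225)
step 10: x0=(-0.0911, -0.6851, -1.1891) x1=(0.2727, 1.7830, -1.4710) x2=(-1.9801, 1.4381, -1.5022)
step 11: x0=(-0.1111, -0.6460, -1.1849) x1=(0.2714, 1.7890, -1.4697) x2=(-1.9695, 1.4042, -1.4816)
step 12: x0=(-0.1328, -0.6021, -1.1813) x1=(0.2693, 1.7941, -1.4683) x2=(-1.9563, 1.3690, -1.4609)
step 13: x0=(-0.1561, -0.5536, -1.1783) x1=(0.2664, 1.7982, -1.4669) x2=(-1.9405, 1.3326, -1.4399)
step 14: x0=(-0.1809, -0.5007, -1.1759) x1=(0.2626, 1.8014, -1.4653) x2=(-1.9221, 1.2953, -1.4188)
step 15: x0=(-0.2071, -0.4437, -1.1740) x1=(0.2581, 1.8037, -1.4636) x2=(-1.9013, 1.2571, -1.3975)
step 16: x0=(-0.2345, -0.3828, -1.1727) x1=(0.2527, 1.8051, -1.4618) x2=(-1.8781, 1.2181, -1.3762)
step 17: x0=(-0.2631, -0.3183, -1.1717) x1=(0.2464, 1.8056, -1.4599) x2=(-1.8527, 1.1785, -1.3547)
step 18: x0=(-0.2926, -0.2505, -1.1713) x1=(0.2394, 1.8053, -1.4579) x2=(-1.8251, 1.1383, -1.3332)
step 19: x0=(-0.3230, -0.1796, -1.1712) x1=(0.2316, 1.8042, -1.4558) x2=(-1.7956, 1.0978, -1.3118)
step 20: x0=(-0.3541, -0.1061, -1.1714) x1=(0.2231, 1.8023, -1.4535) x2=(-1.7641, 1.0571, -1.2903)
step 21: x0=(-0.3857, -0.0302, -1.1720) x1=(0.2138, 1.7997, -1.4511) x2=(-1.7309, 1.0163, -1.2688)
step 22: x0=(-0.4176, 0.0477, -1.1729) x1=(0.2038, 1.7964, -1.4486) x2=(-1.6961, 0.9754, -1.2474)
step 23: x0=(-0.4497, 0.1275, -1.1740) x1=(0.1931, 1.7924, -1.4459) x2=(-1.6599, 0.9348, -1.2261)

1.4557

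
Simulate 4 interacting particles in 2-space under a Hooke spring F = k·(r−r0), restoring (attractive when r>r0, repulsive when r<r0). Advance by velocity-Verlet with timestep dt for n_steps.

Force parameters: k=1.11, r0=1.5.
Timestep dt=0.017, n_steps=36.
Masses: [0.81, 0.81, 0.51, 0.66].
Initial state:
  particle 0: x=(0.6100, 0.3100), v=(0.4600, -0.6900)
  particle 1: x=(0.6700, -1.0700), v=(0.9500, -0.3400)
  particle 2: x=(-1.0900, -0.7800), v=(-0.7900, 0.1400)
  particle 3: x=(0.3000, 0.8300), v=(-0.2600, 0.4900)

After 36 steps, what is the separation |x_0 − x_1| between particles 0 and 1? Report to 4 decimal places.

0.9440

step 0: x0=(0.6100, 0.3100) x1=(0.6700, -1.0700) x2=(-1.0900, -0.7800) x3=(0.3000, 0.8300)
step 1: x0=(0.6178, 0.2981) x1=(0.6861, -1.0757) x2=(-1.1031, -0.7774) x3=(0.2954, 0.8383)
step 2: x0=(0.6256, 0.2858) x1=(0.7020, -1.0813) x2=(-1.1154, -0.7743) x3=(0.2904, 0.8465)
step 3: x0=(0.6334, 0.2732) x1=(0.7178, -1.0867) x2=(-1.1270, -0.7709) x3=(0.2850, 0.8546)
step 4: x0=(0.6412, 0.2602) x1=(0.7333, -1.0919) x2=(-1.1378, -0.7669) x3=(0.2793, 0.8626)
step 5: x0=(0.6490, 0.2470) x1=(0.7487, -1.0970) x2=(-1.1477, -0.7625) x3=(0.2733, 0.8704)
step 6: x0=(0.6567, 0.2334) x1=(0.7639, -1.1019) x2=(-1.1568, -0.7577) x3=(0.2668, 0.8781)
step 7: x0=(0.6644, 0.2195) x1=(0.7788, -1.1067) x2=(-1.1650, -0.7524) x3=(0.2601, 0.8855)
step 8: x0=(0.6720, 0.2053) x1=(0.7935, -1.1112) x2=(-1.1724, -0.7467) x3=(0.2530, 0.8928)
step 9: x0=(0.6795, 0.1909) x1=(0.8080, -1.1156) x2=(-1.1788, -0.7406) x3=(0.2456, 0.8998)
step 10: x0=(0.6870, 0.1762) x1=(0.8222, -1.1198) x2=(-1.1843, -0.7340) x3=(0.2379, 0.9066)
step 11: x0=(0.6944, 0.1613) x1=(0.8361, -1.1238) x2=(-1.1889, -0.7271) x3=(0.2299, 0.9131)
step 12: x0=(0.7017, 0.1461) x1=(0.8497, -1.1275) x2=(-1.1925, -0.7197) x3=(0.2216, 0.9193)
step 13: x0=(0.7089, 0.1307) x1=(0.8631, -1.1311) x2=(-1.1952, -0.7119) x3=(0.2131, 0.9253)
step 14: x0=(0.7160, 0.1152) x1=(0.8761, -1.1345) x2=(-1.1969, -0.7038) x3=(0.2042, 0.9309)
step 15: x0=(0.7229, 0.0994) x1=(0.8889, -1.1377) x2=(-1.1976, -0.6953) x3=(0.1952, 0.9362)
step 16: x0=(0.7298, 0.0835) x1=(0.9013, -1.1406) x2=(-1.1973, -0.6864) x3=(0.1859, 0.9411)
step 17: x0=(0.7365, 0.0675) x1=(0.9134, -1.1434) x2=(-1.1960, -0.6771) x3=(0.1764, 0.9457)
step 18: x0=(0.7432, 0.0513) x1=(0.9252, -1.1459) x2=(-1.1937, -0.6675) x3=(0.1667, 0.9499)
step 19: x0=(0.7496, 0.0351) x1=(0.9366, -1.1482) x2=(-1.1904, -0.6576) x3=(0.1568, 0.9538)
step 20: x0=(0.7560, 0.0187) x1=(0.9477, -1.1503) x2=(-1.1862, -0.6474) x3=(0.1468, 0.9572)
step 21: x0=(0.7622, 0.0023) x1=(0.9584, -1.1522) x2=(-1.1809, -0.6369) x3=(0.1365, 0.9602)
step 22: x0=(0.7682, -0.0142) x1=(0.9688, -1.1539) x2=(-1.1747, -0.6260) x3=(0.1262, 0.9628)
step 23: x0=(0.7741, -0.0308) x1=(0.9788, -1.1553) x2=(-1.1675, -0.6150) x3=(0.1157, 0.9650)
step 24: x0=(0.7798, -0.0473) x1=(0.9884, -1.1565) x2=(-1.1593, -0.6037) x3=(0.1052, 0.9668)
step 25: x0=(0.7854, -0.0639) x1=(0.9977, -1.1575) x2=(-1.1501, -0.5921) x3=(0.0945, 0.9681)
step 26: x0=(0.7908, -0.0805) x1=(1.0066, -1.1583) x2=(-1.1401, -0.5804) x3=(0.0838, 0.9689)
step 27: x0=(0.7961, -0.0970) x1=(1.0151, -1.1589) x2=(-1.1291, -0.5684) x3=(0.0730, 0.9694)
step 28: x0=(0.8011, -0.1134) x1=(1.0233, -1.1592) x2=(-1.1172, -0.5563) x3=(0.0622, 0.9693)
step 29: x0=(0.8060, -0.1299) x1=(1.0310, -1.1593) x2=(-1.1044, -0.5440) x3=(0.0514, 0.9688)
step 30: x0=(0.8107, -0.1462) x1=(1.0384, -1.1593) x2=(-1.0907, -0.5316) x3=(0.0406, 0.9678)
step 31: x0=(0.8153, -0.1624) x1=(1.0454, -1.1590) x2=(-1.0762, -0.5190) x3=(0.0299, 0.9664)
step 32: x0=(0.8196, -0.1786) x1=(1.0521, -1.1585) x2=(-1.0608, -0.5064) x3=(0.0191, 0.9645)
step 33: x0=(0.8238, -0.1945) x1=(1.0584, -1.1578) x2=(-1.0447, -0.4937) x3=(0.0085, 0.9622)
step 34: x0=(0.8278, -0.2104) x1=(1.0643, -1.1569) x2=(-1.0278, -0.4809) x3=(-0.0021, 0.9594)
step 35: x0=(0.8316, -0.2261) x1=(1.0698, -1.1559) x2=(-1.0101, -0.4681) x3=(-0.0126, 0.9561)
step 36: x0=(0.8352, -0.2416) x1=(1.0750, -1.1546) x2=(-0.9917, -0.4553) x3=(-0.0230, 0.9524)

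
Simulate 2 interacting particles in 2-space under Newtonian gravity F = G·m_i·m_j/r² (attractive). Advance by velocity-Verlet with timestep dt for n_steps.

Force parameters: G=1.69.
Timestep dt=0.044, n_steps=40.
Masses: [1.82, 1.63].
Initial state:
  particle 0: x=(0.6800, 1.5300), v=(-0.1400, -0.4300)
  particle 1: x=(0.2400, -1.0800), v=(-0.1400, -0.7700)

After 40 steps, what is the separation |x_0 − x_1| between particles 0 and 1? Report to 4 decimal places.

1.9272

step 0: x0=(0.6800, 1.5300) x1=(0.2400, -1.0800)
step 1: x0=(0.6738, 1.5107) x1=(0.2339, -1.1135)
step 2: x0=(0.6674, 1.4907) x1=(0.2280, -1.1461)
step 3: x0=(0.6610, 1.4699) x1=(0.2221, -1.1779)
step 4: x0=(0.6544, 1.4484) x1=(0.2165, -1.2089)
step 5: x0=(0.6477, 1.4262) x1=(0.2109, -1.2391)
step 6: x0=(0.6408, 1.4032) x1=(0.2055, -1.2685)
step 7: x0=(0.6339, 1.3795) x1=(0.2002, -1.2970)
step 8: x0=(0.6268, 1.3551) x1=(0.1951, -1.3248)
step 9: x0=(0.6196, 1.3300) x1=(0.1901, -1.3518)
step 10: x0=(0.6123, 1.3042) x1=(0.1852, -1.3780)
step 11: x0=(0.6049, 1.2777) x1=(0.1804, -1.4034)
step 12: x0=(0.5974, 1.2505) x1=(0.1757, -1.4279)
step 13: x0=(0.5898, 1.2225) x1=(0.1712, -1.4517)
step 14: x0=(0.5820, 1.1938) x1=(0.1668, -1.4747)
step 15: x0=(0.5742, 1.1644) x1=(0.1626, -1.4969)
step 16: x0=(0.5662, 1.1343) x1=(0.1584, -1.5183)
step 17: x0=(0.5581, 1.1034) x1=(0.1544, -1.5388)
step 18: x0=(0.5499, 1.0718) x1=(0.1505, -1.5585)
step 19: x0=(0.5416, 1.0395) x1=(0.1468, -1.5774)
step 20: x0=(0.5332, 1.0064) x1=(0.1431, -1.5955)
step 21: x0=(0.5247, 0.9725) x1=(0.1396, -1.6127)
step 22: x0=(0.5160, 0.9379) x1=(0.1362, -1.6290)
step 23: x0=(0.5073, 0.9025) x1=(0.1330, -1.6445)
step 24: x0=(0.4984, 0.8663) x1=(0.1299, -1.6590)
step 25: x0=(0.4894, 0.8293) x1=(0.1269, -1.6727)
step 26: x0=(0.4803, 0.7914) x1=(0.1240, -1.6855)
step 27: x0=(0.4710, 0.7527) x1=(0.1213, -1.6973)
step 28: x0=(0.4617, 0.7132) x1=(0.1187, -1.7081)
step 29: x0=(0.4522, 0.6727) x1=(0.1163, -1.7180)
step 30: x0=(0.4425, 0.6314) x1=(0.1140, -1.7268)
step 31: x0=(0.4328, 0.5891) x1=(0.1118, -1.7346)
step 32: x0=(0.4229, 0.5459) x1=(0.1098, -1.7414)
step 33: x0=(0.4129, 0.5017) x1=(0.1080, -1.7470)
step 34: x0=(0.4027, 0.4564) x1=(0.1063, -1.7515)
step 35: x0=(0.3924, 0.4101) x1=(0.1047, -1.7548)
step 36: x0=(0.3820, 0.3627) x1=(0.1034, -1.7568)
step 37: x0=(0.3714, 0.3141) x1=(0.1022, -1.7576)
step 38: x0=(0.3607, 0.2643) x1=(0.1011, -1.7570)
step 39: x0=(0.3497, 0.2132) x1=(0.1003, -1.7550)
step 40: x0=(0.3386, 0.1608) x1=(0.0996, -1.7515)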